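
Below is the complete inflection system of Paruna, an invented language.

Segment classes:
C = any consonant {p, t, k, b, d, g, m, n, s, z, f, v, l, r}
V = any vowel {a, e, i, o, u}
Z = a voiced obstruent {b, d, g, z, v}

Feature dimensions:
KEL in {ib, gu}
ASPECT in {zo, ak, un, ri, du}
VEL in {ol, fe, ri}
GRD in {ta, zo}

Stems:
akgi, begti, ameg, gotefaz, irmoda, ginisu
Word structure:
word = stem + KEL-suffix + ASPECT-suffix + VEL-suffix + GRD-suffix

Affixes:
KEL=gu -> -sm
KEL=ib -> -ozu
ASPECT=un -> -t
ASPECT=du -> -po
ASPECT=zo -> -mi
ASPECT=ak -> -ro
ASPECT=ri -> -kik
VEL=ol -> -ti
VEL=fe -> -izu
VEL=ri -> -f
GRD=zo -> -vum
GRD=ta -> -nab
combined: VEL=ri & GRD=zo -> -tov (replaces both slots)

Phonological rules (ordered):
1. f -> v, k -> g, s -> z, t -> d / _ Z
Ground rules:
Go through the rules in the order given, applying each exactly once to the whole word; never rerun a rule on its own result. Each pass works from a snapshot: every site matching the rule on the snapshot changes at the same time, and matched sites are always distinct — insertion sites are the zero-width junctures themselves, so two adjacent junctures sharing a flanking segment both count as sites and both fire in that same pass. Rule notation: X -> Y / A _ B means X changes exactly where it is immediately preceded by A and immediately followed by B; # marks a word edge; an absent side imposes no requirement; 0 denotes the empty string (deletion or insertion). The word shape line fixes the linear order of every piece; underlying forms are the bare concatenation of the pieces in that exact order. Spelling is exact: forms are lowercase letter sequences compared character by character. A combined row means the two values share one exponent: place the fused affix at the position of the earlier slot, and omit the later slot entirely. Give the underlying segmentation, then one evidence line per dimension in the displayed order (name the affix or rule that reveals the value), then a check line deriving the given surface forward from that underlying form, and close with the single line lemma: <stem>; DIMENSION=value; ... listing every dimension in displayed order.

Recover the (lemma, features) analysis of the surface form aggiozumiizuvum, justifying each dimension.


underlying: akgi-ozu-mi-izu-vum
KEL=ib - signalled by the affix -ozu
ASPECT=zo - signalled by the affix -mi
VEL=fe - signalled by the affix -izu
GRD=zo - signalled by the affix -vum
check: akgiozumiizuvum -> aggiozumiizuvum
lemma: akgi; KEL=ib; ASPECT=zo; VEL=fe; GRD=zo


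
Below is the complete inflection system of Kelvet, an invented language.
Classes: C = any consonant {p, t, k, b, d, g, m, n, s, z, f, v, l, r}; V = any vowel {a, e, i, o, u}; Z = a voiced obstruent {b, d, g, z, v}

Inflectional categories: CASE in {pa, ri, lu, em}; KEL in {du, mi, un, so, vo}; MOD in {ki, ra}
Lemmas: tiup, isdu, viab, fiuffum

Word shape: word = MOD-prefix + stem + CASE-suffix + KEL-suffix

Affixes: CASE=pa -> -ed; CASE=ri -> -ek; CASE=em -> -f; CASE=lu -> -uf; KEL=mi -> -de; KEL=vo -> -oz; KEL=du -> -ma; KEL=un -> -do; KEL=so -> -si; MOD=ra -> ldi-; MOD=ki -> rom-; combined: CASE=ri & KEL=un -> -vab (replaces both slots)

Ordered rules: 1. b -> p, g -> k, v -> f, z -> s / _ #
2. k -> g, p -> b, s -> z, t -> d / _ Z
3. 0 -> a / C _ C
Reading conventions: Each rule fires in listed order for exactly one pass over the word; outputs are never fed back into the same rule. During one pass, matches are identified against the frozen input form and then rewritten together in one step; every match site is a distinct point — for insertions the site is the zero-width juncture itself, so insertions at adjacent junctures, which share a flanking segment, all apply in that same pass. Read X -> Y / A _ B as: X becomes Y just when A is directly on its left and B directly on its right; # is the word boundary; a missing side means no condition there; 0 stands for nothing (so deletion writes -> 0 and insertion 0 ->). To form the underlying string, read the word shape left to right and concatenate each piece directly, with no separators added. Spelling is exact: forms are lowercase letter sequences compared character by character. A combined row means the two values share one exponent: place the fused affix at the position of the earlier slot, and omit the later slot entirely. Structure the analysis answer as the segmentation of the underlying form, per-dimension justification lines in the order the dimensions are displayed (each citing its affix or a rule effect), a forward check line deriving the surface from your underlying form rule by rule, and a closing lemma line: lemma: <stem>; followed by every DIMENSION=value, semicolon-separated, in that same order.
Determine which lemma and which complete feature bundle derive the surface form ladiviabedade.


underlying: ldi-viab-ed-de
CASE=pa - signalled by the affix -ed
KEL=mi - signalled by the affix -de
MOD=ra - signalled by the affix ldi-
check: ldiviabedde -> ldiviabedde -> ldiviabedde -> ladiviabedade
lemma: viab; CASE=pa; KEL=mi; MOD=ra


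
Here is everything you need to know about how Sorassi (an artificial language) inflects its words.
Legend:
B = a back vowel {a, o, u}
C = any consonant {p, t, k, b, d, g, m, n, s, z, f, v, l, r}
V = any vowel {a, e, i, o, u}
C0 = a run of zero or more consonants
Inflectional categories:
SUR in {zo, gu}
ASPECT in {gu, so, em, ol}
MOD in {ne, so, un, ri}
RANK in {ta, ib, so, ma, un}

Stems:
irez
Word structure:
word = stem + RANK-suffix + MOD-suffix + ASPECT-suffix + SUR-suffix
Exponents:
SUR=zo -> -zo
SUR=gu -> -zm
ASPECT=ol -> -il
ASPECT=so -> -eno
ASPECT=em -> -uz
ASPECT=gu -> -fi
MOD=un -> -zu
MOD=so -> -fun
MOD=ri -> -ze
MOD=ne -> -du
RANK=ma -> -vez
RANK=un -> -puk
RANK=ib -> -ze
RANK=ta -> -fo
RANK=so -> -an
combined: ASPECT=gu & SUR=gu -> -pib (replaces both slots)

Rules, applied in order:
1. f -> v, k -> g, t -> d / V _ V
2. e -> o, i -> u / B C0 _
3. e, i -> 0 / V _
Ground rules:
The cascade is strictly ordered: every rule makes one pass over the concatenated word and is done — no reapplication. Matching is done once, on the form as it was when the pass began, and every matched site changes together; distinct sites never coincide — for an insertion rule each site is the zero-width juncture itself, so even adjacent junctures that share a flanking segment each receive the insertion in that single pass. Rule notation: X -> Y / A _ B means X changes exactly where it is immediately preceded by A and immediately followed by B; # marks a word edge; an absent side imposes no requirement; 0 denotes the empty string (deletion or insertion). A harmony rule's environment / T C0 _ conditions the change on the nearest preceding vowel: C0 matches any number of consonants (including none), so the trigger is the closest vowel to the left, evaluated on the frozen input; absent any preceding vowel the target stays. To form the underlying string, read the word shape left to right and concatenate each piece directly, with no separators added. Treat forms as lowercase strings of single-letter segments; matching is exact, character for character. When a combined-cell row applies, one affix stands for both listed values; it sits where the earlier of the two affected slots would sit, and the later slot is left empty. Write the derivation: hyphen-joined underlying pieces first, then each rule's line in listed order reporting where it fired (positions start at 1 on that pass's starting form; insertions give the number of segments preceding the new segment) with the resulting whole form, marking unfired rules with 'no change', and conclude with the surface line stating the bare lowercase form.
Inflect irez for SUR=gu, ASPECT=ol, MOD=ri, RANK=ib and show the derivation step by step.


underlying: irez-ze-ze-il-zm
1. f -> v, k -> g, t -> d / V _ V: no change
2. e -> o, i -> u / B C0 _: no change
3. e, i -> 0 / V _: fires at position(s) 9: irezzezelzm
surface: irezzezelzm


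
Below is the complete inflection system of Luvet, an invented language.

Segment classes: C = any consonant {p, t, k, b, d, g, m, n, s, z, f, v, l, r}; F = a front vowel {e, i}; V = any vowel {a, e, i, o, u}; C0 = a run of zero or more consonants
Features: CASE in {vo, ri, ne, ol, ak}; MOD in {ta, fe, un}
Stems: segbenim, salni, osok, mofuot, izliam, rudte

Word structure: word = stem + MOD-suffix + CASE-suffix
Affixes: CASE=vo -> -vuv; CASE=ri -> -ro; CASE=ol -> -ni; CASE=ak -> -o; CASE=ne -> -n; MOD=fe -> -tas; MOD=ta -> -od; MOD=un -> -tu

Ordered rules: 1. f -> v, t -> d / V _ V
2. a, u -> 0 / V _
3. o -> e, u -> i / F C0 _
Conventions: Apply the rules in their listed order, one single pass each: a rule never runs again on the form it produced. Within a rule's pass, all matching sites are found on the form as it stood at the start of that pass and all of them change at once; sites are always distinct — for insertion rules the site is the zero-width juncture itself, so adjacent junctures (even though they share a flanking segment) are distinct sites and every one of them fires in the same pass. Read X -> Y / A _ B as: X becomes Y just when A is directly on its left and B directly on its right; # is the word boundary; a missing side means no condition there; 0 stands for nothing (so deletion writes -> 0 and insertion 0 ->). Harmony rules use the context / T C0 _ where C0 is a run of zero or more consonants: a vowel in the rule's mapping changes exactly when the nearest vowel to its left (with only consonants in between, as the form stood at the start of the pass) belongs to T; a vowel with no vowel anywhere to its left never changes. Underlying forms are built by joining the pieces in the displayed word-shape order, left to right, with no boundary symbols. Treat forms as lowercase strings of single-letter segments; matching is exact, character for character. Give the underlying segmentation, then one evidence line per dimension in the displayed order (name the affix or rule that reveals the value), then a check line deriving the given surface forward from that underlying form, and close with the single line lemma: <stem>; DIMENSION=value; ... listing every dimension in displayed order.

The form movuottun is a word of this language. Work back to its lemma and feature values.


underlying: mofuot-tu-n
CASE=ne - signalled by the affix -n
MOD=un - signalled by the affix -tu
check: mofuottun -> movuottun -> movuottun -> movuottun
lemma: mofuot; CASE=ne; MOD=un


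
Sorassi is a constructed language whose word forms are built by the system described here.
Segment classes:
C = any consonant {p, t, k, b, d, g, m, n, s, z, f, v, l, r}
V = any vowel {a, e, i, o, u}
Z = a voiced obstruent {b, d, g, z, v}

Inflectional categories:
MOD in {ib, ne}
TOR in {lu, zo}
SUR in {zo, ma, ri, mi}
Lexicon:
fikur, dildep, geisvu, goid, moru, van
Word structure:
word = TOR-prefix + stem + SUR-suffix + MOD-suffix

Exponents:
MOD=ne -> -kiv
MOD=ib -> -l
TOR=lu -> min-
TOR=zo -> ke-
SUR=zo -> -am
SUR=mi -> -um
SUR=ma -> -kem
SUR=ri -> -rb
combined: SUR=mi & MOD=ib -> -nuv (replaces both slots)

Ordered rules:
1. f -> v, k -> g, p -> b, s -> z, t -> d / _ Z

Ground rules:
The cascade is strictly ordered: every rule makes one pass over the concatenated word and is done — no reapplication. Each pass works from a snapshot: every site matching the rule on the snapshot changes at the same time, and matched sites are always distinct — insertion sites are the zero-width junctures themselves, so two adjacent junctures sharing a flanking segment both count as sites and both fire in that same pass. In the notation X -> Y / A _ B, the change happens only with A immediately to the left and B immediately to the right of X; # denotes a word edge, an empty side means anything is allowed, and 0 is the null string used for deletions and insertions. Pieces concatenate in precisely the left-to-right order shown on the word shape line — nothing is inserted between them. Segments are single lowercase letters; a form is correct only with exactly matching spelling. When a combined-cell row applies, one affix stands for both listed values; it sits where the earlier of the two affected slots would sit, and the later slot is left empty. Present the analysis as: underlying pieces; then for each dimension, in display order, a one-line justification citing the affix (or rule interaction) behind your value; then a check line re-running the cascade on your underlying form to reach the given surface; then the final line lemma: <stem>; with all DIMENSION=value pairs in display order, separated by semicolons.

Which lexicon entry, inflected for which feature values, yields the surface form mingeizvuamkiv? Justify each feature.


underlying: min-geisvu-am-kiv
MOD=ne - signalled by the affix -kiv
TOR=lu - signalled by the affix min-
SUR=zo - signalled by the affix -am
check: mingeisvuamkiv -> mingeizvuamkiv
lemma: geisvu; MOD=ne; TOR=lu; SUR=zo


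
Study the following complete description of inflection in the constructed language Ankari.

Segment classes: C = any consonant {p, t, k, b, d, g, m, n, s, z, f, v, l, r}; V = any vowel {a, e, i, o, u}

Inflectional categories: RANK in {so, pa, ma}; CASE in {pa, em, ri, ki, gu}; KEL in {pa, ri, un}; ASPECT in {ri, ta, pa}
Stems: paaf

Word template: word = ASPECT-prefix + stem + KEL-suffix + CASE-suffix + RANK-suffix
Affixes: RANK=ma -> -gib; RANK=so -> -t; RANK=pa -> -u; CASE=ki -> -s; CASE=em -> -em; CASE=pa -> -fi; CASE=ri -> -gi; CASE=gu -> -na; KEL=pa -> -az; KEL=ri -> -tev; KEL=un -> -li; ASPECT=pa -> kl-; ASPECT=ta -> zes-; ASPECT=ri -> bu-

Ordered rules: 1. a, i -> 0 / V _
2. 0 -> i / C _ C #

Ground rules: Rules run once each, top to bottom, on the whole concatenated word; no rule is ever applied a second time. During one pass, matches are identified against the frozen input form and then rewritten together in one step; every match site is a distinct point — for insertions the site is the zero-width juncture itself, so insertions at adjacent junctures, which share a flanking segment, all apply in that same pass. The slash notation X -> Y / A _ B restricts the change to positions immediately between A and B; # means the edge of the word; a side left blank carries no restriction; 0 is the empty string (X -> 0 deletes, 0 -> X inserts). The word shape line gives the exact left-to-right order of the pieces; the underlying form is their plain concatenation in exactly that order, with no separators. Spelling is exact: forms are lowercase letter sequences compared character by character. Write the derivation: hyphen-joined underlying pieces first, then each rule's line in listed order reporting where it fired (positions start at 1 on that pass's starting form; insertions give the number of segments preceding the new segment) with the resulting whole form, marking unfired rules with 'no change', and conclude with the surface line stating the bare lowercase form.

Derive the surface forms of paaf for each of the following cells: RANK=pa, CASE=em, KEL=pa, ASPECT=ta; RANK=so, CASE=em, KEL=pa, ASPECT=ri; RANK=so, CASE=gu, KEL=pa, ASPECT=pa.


cell RANK=pa, CASE=em, KEL=pa, ASPECT=ta:
underlying: zes-paaf-az-em-u
1. a, i -> 0 / V _: fires at position(s) 6: zespafazemu
2. 0 -> i / C _ C #: no change
surface: zespafazemu

cell RANK=so, CASE=em, KEL=pa, ASPECT=ri:
underlying: bu-paaf-az-em-t
1. a, i -> 0 / V _: fires at position(s) 5: bupafazemt
2. 0 -> i / C _ C #: inserts after position(s) 9: bupafazemit
surface: bupafazemit

cell RANK=so, CASE=gu, KEL=pa, ASPECT=pa:
underlying: kl-paaf-az-na-t
1. a, i -> 0 / V _: fires at position(s) 5: klpafaznat
2. 0 -> i / C _ C #: no change
surface: klpafaznat


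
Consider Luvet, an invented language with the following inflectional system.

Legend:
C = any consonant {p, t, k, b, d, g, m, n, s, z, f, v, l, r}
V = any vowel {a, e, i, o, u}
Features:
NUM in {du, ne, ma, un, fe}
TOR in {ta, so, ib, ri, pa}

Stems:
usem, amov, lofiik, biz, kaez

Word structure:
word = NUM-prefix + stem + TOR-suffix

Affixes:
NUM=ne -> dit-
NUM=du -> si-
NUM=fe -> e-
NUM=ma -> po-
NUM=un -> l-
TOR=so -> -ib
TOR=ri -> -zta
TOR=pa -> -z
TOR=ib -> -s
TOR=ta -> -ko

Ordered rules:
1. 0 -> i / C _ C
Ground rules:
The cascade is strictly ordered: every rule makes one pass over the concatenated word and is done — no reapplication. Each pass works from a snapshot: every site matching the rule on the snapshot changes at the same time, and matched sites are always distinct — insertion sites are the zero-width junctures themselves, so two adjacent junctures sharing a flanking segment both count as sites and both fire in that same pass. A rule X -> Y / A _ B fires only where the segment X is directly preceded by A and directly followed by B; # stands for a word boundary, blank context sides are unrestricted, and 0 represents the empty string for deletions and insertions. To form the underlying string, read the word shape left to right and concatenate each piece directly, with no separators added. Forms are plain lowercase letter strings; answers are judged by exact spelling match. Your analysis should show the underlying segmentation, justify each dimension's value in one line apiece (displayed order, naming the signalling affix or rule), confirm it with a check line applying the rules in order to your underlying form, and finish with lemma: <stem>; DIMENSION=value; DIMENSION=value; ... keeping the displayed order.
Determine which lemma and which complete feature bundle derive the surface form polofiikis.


underlying: po-lofiik-s
NUM=ma - signalled by the affix po-
TOR=ib - signalled by the affix -s
check: polofiiks -> polofiikis
lemma: lofiik; NUM=ma; TOR=ib


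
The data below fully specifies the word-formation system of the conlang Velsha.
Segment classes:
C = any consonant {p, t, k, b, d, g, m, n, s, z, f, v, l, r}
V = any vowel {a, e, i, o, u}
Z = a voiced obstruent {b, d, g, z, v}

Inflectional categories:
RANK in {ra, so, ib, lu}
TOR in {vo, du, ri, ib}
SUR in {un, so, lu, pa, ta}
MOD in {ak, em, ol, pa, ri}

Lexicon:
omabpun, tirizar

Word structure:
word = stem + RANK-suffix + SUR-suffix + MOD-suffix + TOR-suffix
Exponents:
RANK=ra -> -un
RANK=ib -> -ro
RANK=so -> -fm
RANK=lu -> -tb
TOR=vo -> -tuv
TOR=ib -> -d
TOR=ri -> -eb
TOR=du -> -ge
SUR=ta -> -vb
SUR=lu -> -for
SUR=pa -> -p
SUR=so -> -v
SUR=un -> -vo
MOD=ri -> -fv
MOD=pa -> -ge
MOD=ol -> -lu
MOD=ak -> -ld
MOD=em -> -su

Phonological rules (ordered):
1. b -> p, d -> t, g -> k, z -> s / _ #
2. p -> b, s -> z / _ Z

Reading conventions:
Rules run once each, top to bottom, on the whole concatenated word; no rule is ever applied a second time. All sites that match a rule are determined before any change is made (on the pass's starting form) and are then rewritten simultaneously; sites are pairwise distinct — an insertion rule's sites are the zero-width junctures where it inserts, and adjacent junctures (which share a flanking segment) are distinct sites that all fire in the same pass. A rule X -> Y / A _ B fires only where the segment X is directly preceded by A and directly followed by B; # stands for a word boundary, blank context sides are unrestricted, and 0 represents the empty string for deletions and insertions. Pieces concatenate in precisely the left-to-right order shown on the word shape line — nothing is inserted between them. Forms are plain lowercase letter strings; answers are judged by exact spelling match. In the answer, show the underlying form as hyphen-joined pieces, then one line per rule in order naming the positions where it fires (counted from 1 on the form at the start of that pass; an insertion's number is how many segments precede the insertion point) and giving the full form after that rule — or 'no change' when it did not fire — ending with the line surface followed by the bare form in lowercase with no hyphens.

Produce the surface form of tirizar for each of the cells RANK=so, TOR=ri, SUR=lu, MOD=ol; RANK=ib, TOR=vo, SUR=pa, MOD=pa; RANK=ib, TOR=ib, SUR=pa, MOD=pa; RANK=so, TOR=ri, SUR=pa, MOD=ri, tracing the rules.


cell RANK=so, TOR=ri, SUR=lu, MOD=ol:
underlying: tirizar-fm-for-lu-eb
1. b -> p, d -> t, g -> k, z -> s / _ #: fires at position(s) 16: tirizarfmforluep
2. p -> b, s -> z / _ Z: no change
surface: tirizarfmforluep

cell RANK=ib, TOR=vo, SUR=pa, MOD=pa:
underlying: tirizar-ro-p-ge-tuv
1. b -> p, d -> t, g -> k, z -> s / _ #: no change
2. p -> b, s -> z / _ Z: fires at position(s) 10: tirizarrobgetuv
surface: tirizarrobgetuv

cell RANK=ib, TOR=ib, SUR=pa, MOD=pa:
underlying: tirizar-ro-p-ge-d
1. b -> p, d -> t, g -> k, z -> s / _ #: fires at position(s) 13: tirizarropget
2. p -> b, s -> z / _ Z: fires at position(s) 10: tirizarrobget
surface: tirizarrobget

cell RANK=so, TOR=ri, SUR=pa, MOD=ri:
underlying: tirizar-fm-p-fv-eb
1. b -> p, d -> t, g -> k, z -> s / _ #: fires at position(s) 14: tirizarfmpfvep
2. p -> b, s -> z / _ Z: no change
surface: tirizarfmpfvep


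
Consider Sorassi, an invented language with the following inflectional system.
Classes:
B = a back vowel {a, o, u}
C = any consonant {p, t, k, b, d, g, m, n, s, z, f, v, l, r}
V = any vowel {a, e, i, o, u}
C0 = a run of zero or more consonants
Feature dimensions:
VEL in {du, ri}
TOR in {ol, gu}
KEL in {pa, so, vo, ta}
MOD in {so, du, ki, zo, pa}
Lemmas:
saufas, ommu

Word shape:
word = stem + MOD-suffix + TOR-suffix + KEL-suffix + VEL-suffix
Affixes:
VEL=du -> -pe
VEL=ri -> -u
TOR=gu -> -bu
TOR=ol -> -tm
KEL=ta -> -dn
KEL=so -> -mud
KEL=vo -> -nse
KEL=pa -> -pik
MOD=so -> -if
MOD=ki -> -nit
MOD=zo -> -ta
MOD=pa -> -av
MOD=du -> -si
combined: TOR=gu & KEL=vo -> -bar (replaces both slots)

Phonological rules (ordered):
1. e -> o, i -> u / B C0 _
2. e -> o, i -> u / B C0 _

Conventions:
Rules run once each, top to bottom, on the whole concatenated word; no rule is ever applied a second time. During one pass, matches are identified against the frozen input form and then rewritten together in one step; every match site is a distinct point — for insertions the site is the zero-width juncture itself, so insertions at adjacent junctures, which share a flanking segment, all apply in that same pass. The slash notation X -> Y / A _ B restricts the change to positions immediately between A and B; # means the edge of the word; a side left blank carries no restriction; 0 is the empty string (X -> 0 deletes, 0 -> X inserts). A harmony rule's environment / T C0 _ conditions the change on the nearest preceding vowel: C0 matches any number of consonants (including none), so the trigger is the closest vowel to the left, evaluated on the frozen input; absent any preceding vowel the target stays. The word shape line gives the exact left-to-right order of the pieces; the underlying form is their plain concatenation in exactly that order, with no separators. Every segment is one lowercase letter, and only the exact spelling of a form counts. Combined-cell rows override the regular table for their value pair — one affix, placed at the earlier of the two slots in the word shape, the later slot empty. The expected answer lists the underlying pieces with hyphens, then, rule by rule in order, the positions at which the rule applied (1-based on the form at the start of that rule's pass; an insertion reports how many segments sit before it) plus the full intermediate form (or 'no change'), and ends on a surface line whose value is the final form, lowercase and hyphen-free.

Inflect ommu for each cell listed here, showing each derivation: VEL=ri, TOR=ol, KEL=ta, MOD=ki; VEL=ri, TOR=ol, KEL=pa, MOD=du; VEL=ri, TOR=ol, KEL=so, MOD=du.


cell VEL=ri, TOR=ol, KEL=ta, MOD=ki:
underlying: ommu-nit-tm-dn-u
1. e -> o, i -> u / B C0 _: fires at position(s) 6: ommunuttmdnu
2. e -> o, i -> u / B C0 _: no change
surface: ommunuttmdnu

cell VEL=ri, TOR=ol, KEL=pa, MOD=du:
underlying: ommu-si-tm-pik-u
1. e -> o, i -> u / B C0 _: fires at position(s) 6: ommusutmpiku
2. e -> o, i -> u / B C0 _: fires at position(s) 10: ommusutmpuku
surface: ommusutmpuku

cell VEL=ri, TOR=ol, KEL=so, MOD=du:
underlying: ommu-si-tm-mud-u
1. e -> o, i -> u / B C0 _: fires at position(s) 6: ommusutmmudu
2. e -> o, i -> u / B C0 _: no change
surface: ommusutmmudu


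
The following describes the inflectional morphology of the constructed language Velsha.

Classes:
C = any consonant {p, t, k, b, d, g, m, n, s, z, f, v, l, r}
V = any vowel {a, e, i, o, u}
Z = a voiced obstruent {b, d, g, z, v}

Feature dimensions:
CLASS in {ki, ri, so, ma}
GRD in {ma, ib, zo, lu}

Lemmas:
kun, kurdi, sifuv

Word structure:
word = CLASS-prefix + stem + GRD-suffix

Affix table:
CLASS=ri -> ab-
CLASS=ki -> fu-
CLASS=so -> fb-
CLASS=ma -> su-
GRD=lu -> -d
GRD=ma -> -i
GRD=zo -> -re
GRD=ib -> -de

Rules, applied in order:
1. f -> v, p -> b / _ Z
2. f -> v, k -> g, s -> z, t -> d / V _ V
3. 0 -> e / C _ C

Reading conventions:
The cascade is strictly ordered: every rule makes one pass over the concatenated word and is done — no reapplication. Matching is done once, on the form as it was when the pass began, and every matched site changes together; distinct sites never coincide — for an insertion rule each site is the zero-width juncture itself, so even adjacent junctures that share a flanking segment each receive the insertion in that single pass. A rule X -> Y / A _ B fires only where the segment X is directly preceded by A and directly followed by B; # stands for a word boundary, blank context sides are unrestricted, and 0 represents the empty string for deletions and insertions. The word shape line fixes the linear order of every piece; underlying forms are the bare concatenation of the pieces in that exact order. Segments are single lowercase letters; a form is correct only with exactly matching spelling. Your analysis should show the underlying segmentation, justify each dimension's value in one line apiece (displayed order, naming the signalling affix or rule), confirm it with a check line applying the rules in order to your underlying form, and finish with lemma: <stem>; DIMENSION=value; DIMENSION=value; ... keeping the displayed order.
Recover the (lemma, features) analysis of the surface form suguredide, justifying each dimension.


underlying: su-kurdi-de
CLASS=ma - signalled by the affix su-
GRD=ib - signalled by the affix -de
check: sukurdide -> sukurdide -> sugurdide -> suguredide
lemma: kurdi; CLASS=ma; GRD=ib


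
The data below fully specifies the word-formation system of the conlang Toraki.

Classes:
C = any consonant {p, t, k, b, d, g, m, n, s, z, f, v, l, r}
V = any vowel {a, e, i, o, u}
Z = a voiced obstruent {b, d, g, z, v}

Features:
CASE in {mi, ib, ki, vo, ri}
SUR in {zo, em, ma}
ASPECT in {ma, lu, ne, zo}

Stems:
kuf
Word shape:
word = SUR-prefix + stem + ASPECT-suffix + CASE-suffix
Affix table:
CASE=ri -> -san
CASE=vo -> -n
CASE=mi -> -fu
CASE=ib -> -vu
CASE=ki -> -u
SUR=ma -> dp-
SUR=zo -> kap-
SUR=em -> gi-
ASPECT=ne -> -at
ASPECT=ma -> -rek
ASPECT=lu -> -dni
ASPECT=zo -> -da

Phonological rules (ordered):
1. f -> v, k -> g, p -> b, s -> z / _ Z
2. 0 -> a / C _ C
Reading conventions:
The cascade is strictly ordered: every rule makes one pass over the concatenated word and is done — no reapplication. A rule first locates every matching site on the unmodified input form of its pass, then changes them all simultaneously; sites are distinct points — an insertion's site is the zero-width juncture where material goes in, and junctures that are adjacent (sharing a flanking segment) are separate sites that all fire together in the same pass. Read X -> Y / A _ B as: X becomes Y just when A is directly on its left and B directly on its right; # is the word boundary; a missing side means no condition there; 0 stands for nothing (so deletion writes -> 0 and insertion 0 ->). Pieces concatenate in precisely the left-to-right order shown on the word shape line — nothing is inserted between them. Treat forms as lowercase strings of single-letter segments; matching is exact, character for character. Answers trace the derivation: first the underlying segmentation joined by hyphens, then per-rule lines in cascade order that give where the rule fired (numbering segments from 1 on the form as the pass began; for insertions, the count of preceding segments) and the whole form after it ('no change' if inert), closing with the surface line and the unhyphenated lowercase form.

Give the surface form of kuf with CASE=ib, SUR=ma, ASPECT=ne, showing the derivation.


underlying: dp-kuf-at-vu
1. f -> v, k -> g, p -> b, s -> z / _ Z: no change
2. 0 -> a / C _ C: inserts after position(s) 1, 2, 7: dapakufatavu
surface: dapakufatavu


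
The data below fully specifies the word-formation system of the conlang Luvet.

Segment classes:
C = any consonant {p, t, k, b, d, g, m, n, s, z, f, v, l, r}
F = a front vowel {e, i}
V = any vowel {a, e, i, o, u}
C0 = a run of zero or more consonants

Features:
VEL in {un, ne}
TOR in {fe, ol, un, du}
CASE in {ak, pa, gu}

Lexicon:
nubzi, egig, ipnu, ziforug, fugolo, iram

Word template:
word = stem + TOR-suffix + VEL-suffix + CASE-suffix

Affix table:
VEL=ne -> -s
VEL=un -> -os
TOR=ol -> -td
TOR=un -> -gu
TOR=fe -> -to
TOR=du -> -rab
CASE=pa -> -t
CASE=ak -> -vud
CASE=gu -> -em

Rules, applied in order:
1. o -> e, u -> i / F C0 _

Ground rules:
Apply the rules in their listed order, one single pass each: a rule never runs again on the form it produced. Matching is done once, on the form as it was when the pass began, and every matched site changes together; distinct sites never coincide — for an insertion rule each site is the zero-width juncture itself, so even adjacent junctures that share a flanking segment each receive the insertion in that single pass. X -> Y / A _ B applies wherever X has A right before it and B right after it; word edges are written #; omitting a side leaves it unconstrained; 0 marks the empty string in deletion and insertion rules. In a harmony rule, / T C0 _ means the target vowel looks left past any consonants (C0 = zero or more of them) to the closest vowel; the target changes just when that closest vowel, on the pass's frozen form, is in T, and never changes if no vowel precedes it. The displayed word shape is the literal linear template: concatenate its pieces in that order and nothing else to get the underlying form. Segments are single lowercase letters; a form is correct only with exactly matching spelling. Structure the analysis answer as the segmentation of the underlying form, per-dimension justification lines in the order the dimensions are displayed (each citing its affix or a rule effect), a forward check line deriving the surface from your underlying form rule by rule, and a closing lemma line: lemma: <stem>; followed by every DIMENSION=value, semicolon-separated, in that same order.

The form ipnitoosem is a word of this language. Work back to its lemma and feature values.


underlying: ipnu-to-os-em
VEL=un - signalled by the affix -os
TOR=fe - signalled by the affix -to
CASE=gu - signalled by the affix -em
check: ipnutoosem -> ipnitoosem
lemma: ipnu; VEL=un; TOR=fe; CASE=gu


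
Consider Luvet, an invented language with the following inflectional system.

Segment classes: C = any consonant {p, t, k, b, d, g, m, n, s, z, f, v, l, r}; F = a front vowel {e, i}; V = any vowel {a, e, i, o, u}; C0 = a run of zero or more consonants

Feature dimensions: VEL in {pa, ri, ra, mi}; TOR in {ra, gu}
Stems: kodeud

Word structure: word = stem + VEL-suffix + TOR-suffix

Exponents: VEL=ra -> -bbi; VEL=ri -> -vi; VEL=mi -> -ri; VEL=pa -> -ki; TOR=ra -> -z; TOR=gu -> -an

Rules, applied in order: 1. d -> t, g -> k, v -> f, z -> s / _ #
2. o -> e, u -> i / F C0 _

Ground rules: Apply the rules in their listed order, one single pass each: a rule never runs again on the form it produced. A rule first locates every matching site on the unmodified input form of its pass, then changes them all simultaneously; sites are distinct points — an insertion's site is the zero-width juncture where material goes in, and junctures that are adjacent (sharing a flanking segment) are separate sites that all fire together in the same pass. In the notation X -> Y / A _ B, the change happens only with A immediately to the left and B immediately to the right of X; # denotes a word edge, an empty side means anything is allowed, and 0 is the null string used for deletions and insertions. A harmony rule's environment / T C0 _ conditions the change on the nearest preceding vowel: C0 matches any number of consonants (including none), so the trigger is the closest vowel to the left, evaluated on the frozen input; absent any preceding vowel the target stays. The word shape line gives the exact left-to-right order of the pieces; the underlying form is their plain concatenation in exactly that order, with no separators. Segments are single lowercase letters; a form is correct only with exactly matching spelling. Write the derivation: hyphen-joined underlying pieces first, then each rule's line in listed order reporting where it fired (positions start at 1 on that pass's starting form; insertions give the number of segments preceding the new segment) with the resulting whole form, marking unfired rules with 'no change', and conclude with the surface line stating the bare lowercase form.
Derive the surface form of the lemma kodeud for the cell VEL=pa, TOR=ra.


underlying: kodeud-ki-z
1. d -> t, g -> k, v -> f, z -> s / _ #: fires at position(s) 9: kodeudkis
2. o -> e, u -> i / F C0 _: fires at position(s) 5: kodeidkis
surface: kodeidkis


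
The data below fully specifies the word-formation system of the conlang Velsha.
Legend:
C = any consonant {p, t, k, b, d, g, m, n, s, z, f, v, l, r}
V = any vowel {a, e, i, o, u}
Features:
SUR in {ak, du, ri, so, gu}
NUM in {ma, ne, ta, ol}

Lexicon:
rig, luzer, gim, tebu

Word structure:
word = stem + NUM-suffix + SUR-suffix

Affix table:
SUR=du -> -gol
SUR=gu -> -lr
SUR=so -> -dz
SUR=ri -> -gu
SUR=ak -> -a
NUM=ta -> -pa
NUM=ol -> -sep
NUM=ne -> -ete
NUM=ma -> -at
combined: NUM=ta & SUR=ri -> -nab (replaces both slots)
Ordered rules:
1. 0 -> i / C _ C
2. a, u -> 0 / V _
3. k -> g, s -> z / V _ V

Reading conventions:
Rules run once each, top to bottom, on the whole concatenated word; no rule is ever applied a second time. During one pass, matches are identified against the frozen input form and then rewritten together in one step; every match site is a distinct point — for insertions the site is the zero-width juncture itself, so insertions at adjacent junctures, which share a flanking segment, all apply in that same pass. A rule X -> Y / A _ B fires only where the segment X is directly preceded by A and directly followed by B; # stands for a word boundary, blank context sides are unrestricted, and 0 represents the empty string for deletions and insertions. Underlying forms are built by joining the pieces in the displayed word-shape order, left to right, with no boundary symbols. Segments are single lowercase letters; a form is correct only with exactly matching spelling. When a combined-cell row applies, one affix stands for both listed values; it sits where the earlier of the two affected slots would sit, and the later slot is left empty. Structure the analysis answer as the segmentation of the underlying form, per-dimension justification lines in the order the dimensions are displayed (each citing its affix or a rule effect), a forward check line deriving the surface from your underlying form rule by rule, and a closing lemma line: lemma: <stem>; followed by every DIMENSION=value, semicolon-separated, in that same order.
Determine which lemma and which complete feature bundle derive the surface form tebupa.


underlying: tebu-pa-a
SUR=ak - signalled by the affix -a
NUM=ta - signalled by the affix -pa
check: tebupaa -> tebupaa -> tebupa -> tebupa
lemma: tebu; SUR=ak; NUM=ta


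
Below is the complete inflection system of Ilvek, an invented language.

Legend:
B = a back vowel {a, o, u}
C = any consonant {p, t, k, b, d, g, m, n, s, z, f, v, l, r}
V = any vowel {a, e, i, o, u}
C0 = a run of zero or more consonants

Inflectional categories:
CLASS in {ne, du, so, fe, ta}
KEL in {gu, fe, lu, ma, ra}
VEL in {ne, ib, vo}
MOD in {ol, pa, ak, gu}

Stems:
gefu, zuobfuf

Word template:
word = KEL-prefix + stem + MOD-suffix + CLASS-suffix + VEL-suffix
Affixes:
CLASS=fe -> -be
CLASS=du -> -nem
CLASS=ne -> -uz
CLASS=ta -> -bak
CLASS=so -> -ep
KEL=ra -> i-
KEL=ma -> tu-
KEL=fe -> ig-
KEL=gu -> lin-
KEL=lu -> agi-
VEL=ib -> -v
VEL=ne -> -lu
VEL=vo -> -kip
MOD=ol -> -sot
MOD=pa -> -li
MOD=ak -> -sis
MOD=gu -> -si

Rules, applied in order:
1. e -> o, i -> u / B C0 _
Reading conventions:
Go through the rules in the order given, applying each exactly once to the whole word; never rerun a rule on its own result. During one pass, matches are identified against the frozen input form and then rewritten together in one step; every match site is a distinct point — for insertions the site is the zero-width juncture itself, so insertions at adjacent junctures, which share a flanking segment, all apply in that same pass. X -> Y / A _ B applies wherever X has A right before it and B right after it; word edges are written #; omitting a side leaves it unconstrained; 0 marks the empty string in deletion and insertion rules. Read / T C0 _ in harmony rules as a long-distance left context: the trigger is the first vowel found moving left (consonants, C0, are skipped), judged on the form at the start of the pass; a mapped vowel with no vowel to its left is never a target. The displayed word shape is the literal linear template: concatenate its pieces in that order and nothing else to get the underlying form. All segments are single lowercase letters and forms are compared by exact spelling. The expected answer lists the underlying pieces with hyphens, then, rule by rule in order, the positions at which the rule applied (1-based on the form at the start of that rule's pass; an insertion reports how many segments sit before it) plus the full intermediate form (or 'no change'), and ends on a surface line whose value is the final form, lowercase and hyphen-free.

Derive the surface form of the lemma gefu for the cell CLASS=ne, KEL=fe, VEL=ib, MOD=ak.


underlying: ig-gefu-sis-uz-v
1. e -> o, i -> u / B C0 _: fires at position(s) 8: iggefususuzv
surface: iggefususuzv


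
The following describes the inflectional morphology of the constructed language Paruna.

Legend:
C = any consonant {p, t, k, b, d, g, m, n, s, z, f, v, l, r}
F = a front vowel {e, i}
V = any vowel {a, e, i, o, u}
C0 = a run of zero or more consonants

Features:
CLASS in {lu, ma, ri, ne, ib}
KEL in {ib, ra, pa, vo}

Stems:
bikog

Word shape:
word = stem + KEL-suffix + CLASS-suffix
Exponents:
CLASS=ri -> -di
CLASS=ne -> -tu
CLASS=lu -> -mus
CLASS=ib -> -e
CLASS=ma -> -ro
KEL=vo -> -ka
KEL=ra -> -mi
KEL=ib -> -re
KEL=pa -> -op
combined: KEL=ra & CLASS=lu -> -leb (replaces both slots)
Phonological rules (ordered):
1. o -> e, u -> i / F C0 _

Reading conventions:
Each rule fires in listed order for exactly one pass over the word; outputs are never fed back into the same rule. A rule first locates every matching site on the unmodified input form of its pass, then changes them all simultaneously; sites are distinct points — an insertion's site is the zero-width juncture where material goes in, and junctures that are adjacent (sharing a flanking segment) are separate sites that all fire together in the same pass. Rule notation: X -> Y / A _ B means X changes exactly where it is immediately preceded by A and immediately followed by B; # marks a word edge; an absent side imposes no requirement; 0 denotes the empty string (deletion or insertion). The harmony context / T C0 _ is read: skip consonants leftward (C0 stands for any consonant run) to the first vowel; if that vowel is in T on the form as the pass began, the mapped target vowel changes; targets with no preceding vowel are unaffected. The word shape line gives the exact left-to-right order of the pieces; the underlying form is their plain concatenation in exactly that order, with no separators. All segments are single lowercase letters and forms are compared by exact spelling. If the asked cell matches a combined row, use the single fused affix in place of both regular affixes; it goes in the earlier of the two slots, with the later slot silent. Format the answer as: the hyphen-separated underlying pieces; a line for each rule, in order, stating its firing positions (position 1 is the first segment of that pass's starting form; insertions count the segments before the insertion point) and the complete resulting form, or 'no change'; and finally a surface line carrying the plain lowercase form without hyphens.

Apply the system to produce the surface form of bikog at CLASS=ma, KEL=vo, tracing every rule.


underlying: bikog-ka-ro
1. o -> e, u -> i / F C0 _: fires at position(s) 4: bikegkaro
surface: bikegkaro
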